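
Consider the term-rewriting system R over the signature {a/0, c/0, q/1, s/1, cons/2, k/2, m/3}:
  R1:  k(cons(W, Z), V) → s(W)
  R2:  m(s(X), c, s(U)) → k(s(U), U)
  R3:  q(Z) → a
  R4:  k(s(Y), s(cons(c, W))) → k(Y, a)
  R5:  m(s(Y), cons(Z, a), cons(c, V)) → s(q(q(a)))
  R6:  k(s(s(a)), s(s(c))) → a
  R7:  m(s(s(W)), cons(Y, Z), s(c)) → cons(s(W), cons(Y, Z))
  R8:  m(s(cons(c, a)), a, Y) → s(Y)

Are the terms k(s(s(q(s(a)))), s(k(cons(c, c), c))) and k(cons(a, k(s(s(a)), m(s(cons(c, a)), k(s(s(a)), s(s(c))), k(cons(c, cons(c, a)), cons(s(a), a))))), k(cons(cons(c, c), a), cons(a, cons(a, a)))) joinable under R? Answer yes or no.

no — NF(t₁) = a, NF(t₂) = s(a)

Reduce t₁ = k(s(s(q(s(a)))), s(k(cons(c, c), c))):
1. k(s(s(q(s(a)))), s(k(cons(c, c), c)))  →  k(s(s(a)), s(k(cons(c, c), c)))   [R3 at 1.1.1]
2. k(s(s(a)), s(k(cons(c, c), c)))  →  k(s(s(a)), s(s(c)))   [R1 at 2.1]
3. k(s(s(a)), s(s(c)))  →  a   [R6 at ε]

Reduce t₂ = k(cons(a, k(s(s(a)), m(s(cons(c, a)), k(s(s(a)), s(s(c))), k(cons(c, cons(c, a)), cons(s(a), a))))), k(cons(cons(c, c), a), cons(a, cons(a, a)))):
1. k(cons(a, k(s(s(a)), m(s(cons(c, a)), k(s(s(a)), s(s(c))), k(cons(c, cons(c, a)), cons(s(a), a))))), k(cons(cons(c, c), a), cons(a, cons(a, a))))  →  s(a)   [R1 at ε]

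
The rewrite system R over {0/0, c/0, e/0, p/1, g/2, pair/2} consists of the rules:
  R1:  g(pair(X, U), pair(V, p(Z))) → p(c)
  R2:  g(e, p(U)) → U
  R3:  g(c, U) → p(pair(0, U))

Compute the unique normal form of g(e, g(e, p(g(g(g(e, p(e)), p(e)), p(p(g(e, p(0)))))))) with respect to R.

0

1. g(e, g(e, p(g(g(g(e, p(e)), p(e)), p(p(g(e, p(0))))))))  →  g(e, g(g(g(e, p(e)), p(e)), p(p(g(e, p(0))))))   [R2 at 2]
2. g(e, g(g(g(e, p(e)), p(e)), p(p(g(e, p(0))))))  →  g(e, g(g(e, p(e)), p(p(g(e, p(0))))))   [R2 at 2.1.1]
3. g(e, g(g(e, p(e)), p(p(g(e, p(0))))))  →  g(e, g(e, p(p(g(e, p(0))))))   [R2 at 2.1]
4. g(e, g(e, p(p(g(e, p(0))))))  →  g(e, p(g(e, p(0))))   [R2 at 2]
5. g(e, p(g(e, p(0))))  →  g(e, p(0))   [R2 at ε]
6. g(e, p(0))  →  0   [R2 at ε]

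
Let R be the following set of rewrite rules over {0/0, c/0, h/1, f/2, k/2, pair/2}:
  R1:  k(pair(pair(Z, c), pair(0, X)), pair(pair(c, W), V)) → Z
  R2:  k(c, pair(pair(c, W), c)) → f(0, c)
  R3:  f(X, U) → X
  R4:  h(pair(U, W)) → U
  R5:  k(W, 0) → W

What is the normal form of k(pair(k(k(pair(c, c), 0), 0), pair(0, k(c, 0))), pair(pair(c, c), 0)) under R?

c

1. k(pair(k(k(pair(c, c), 0), 0), pair(0, k(c, 0))), pair(pair(c, c), 0))  →  k(pair(k(pair(c, c), 0), pair(0, k(c, 0))), pair(pair(c, c), 0))   [R5 at 1.1]
2. k(pair(k(pair(c, c), 0), pair(0, k(c, 0))), pair(pair(c, c), 0))  →  k(pair(pair(c, c), pair(0, k(c, 0))), pair(pair(c, c), 0))   [R5 at 1.1]
3. k(pair(pair(c, c), pair(0, k(c, 0))), pair(pair(c, c), 0))  →  c   [R1 at ε]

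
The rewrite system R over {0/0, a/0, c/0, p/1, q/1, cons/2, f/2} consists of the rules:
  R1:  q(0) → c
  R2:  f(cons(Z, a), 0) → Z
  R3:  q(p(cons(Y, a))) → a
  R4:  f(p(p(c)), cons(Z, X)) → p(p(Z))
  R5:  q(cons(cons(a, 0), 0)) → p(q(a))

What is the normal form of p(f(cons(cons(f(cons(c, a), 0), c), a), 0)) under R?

1. p(f(cons(cons(f(cons(c, a), 0), c), a), 0))  →  p(cons(f(cons(c, a), 0), c))   [R2 at 1]
2. p(cons(f(cons(c, a), 0), c))  →  p(cons(c, c))   [R2 at 1.1]

p(cons(c, c))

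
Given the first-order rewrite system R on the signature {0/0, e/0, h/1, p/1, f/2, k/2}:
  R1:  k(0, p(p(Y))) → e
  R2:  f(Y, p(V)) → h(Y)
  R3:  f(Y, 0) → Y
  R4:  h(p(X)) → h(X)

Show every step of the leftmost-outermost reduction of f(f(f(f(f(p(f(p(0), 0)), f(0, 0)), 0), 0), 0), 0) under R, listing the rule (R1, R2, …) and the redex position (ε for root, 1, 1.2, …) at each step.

1. f(f(f(f(f(p(f(p(0), 0)), f(0, 0)), 0), 0), 0), 0)  →  f(f(f(f(p(f(p(0), 0)), f(0, 0)), 0), 0), 0)   [R3 at ε]
2. f(f(f(f(p(f(p(0), 0)), f(0, 0)), 0), 0), 0)  →  f(f(f(p(f(p(0), 0)), f(0, 0)), 0), 0)   [R3 at ε]
3. f(f(f(p(f(p(0), 0)), f(0, 0)), 0), 0)  →  f(f(p(f(p(0), 0)), f(0, 0)), 0)   [R3 at ε]
4. f(f(p(f(p(0), 0)), f(0, 0)), 0)  →  f(p(f(p(0), 0)), f(0, 0))   [R3 at ε]
5. f(p(f(p(0), 0)), f(0, 0))  →  f(p(p(0)), f(0, 0))   [R3 at 1.1]
6. f(p(p(0)), f(0, 0))  →  f(p(p(0)), 0)   [R3 at 2]
7. f(p(p(0)), 0)  →  p(p(0))   [R3 at ε]

p(p(0))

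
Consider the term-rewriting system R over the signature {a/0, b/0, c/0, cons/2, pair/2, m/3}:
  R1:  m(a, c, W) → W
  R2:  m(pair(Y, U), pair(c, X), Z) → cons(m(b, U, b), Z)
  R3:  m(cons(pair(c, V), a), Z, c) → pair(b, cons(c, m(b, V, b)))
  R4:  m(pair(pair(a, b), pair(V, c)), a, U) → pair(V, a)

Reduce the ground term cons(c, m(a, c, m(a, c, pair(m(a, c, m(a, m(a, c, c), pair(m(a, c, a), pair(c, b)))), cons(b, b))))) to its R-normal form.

cons(c, pair(pair(a, pair(c, b)), cons(b, b)))

1. cons(c, m(a, c, m(a, c, pair(m(a, c, m(a, m(a, c, c), pair(m(a, c, a), pair(c, b)))), cons(b, b)))))  →  cons(c, m(a, c, pair(m(a, c, m(a, m(a, c, c), pair(m(a, c, a), pair(c, b)))), cons(b, b))))   [R1 at 2]
2. cons(c, m(a, c, pair(m(a, c, m(a, m(a, c, c), pair(m(a, c, a), pair(c, b)))), cons(b, b))))  →  cons(c, pair(m(a, c, m(a, m(a, c, c), pair(m(a, c, a), pair(c, b)))), cons(b, b)))   [R1 at 2]
3. cons(c, pair(m(a, c, m(a, m(a, c, c), pair(m(a, c, a), pair(c, b)))), cons(b, b)))  →  cons(c, pair(m(a, m(a, c, c), pair(m(a, c, a), pair(c, b))), cons(b, b)))   [R1 at 2.1]
4. cons(c, pair(m(a, m(a, c, c), pair(m(a, c, a), pair(c, b))), cons(b, b)))  →  cons(c, pair(m(a, c, pair(m(a, c, a), pair(c, b))), cons(b, b)))   [R1 at 2.1.2]
5. cons(c, pair(m(a, c, pair(m(a, c, a), pair(c, b))), cons(b, b)))  →  cons(c, pair(pair(m(a, c, a), pair(c, b)), cons(b, b)))   [R1 at 2.1]
6. cons(c, pair(pair(m(a, c, a), pair(c, b)), cons(b, b)))  →  cons(c, pair(pair(a, pair(c, b)), cons(b, b)))   [R1 at 2.1.1]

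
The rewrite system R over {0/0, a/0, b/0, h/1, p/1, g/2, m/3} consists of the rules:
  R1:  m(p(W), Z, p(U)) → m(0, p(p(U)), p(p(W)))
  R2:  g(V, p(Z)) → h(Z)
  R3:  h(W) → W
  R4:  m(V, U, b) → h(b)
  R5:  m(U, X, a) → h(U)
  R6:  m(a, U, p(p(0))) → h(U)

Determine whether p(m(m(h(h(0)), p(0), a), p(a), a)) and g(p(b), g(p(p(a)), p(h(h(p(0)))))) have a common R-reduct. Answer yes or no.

Reduce t₁ = p(m(m(h(h(0)), p(0), a), p(a), a)):
1. p(m(m(h(h(0)), p(0), a), p(a), a))  →  p(h(m(h(h(0)), p(0), a)))   [R5 at 1]
2. p(h(m(h(h(0)), p(0), a)))  →  p(m(h(h(0)), p(0), a))   [R3 at 1]
3. p(m(h(h(0)), p(0), a))  →  p(h(h(h(0))))   [R5 at 1]
4. p(h(h(h(0))))  →  p(h(h(0)))   [R3 at 1]
5. p(h(h(0)))  →  p(h(0))   [R3 at 1]
6. p(h(0))  →  p(0)   [R3 at 1]

Reduce t₂ = g(p(b), g(p(p(a)), p(h(h(p(0)))))):
1. g(p(b), g(p(p(a)), p(h(h(p(0))))))  →  g(p(b), h(h(h(p(0)))))   [R2 at 2]
2. g(p(b), h(h(h(p(0)))))  →  g(p(b), h(h(p(0))))   [R3 at 2]
3. g(p(b), h(h(p(0))))  →  g(p(b), h(p(0)))   [R3 at 2]
4. g(p(b), h(p(0)))  →  g(p(b), p(0))   [R3 at 2]
5. g(p(b), p(0))  →  h(0)   [R2 at ε]
6. h(0)  →  0   [R3 at ε]

no — NF(t₁) = p(0), NF(t₂) = 0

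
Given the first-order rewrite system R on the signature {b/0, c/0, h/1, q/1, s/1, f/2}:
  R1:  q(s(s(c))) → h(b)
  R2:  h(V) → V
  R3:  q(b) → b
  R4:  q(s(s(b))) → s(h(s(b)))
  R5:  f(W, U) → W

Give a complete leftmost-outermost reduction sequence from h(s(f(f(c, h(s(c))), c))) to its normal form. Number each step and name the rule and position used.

1. h(s(f(f(c, h(s(c))), c)))  →  s(f(f(c, h(s(c))), c))   [R2 at ε]
2. s(f(f(c, h(s(c))), c))  →  s(f(c, h(s(c))))   [R5 at 1]
3. s(f(c, h(s(c))))  →  s(c)   [R5 at 1]

s(c)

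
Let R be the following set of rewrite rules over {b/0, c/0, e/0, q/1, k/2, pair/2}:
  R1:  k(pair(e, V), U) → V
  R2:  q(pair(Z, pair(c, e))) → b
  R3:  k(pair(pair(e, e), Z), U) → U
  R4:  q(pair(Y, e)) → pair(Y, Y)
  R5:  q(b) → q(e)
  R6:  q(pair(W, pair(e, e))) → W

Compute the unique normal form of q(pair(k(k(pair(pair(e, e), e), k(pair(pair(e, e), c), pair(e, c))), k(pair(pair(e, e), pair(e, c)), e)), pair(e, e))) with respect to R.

1. q(pair(k(k(pair(pair(e, e), e), k(pair(pair(e, e), c), pair(e, c))), k(pair(pair(e, e), pair(e, c)), e)), pair(e, e)))  →  k(k(pair(pair(e, e), e), k(pair(pair(e, e), c), pair(e, c))), k(pair(pair(e, e), pair(e, c)), e))   [R6 at ε]
2. k(k(pair(pair(e, e), e), k(pair(pair(e, e), c), pair(e, c))), k(pair(pair(e, e), pair(e, c)), e))  →  k(k(pair(pair(e, e), c), pair(e, c)), k(pair(pair(e, e), pair(e, c)), e))   [R3 at 1]
3. k(k(pair(pair(e, e), c), pair(e, c)), k(pair(pair(e, e), pair(e, c)), e))  →  k(pair(e, c), k(pair(pair(e, e), pair(e, c)), e))   [R3 at 1]
4. k(pair(e, c), k(pair(pair(e, e), pair(e, c)), e))  →  c   [R1 at ε]

c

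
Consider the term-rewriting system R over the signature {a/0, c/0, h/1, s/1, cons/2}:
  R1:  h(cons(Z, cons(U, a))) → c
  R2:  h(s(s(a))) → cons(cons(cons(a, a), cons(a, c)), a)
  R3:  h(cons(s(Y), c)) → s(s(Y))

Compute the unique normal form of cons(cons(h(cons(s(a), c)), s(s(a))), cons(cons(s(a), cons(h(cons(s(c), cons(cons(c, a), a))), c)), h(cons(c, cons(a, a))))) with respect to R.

cons(cons(s(s(a)), s(s(a))), cons(cons(s(a), cons(c, c)), c))

1. cons(cons(h(cons(s(a), c)), s(s(a))), cons(cons(s(a), cons(h(cons(s(c), cons(cons(c, a), a))), c)), h(cons(c, cons(a, a)))))  →  cons(cons(s(s(a)), s(s(a))), cons(cons(s(a), cons(h(cons(s(c), cons(cons(c, a), a))), c)), h(cons(c, cons(a, a)))))   [R3 at 1.1]
2. cons(cons(s(s(a)), s(s(a))), cons(cons(s(a), cons(h(cons(s(c), cons(cons(c, a), a))), c)), h(cons(c, cons(a, a)))))  →  cons(cons(s(s(a)), s(s(a))), cons(cons(s(a), cons(c, c)), h(cons(c, cons(a, a)))))   [R1 at 2.1.2.1]
3. cons(cons(s(s(a)), s(s(a))), cons(cons(s(a), cons(c, c)), h(cons(c, cons(a, a)))))  →  cons(cons(s(s(a)), s(s(a))), cons(cons(s(a), cons(c, c)), c))   [R1 at 2.2]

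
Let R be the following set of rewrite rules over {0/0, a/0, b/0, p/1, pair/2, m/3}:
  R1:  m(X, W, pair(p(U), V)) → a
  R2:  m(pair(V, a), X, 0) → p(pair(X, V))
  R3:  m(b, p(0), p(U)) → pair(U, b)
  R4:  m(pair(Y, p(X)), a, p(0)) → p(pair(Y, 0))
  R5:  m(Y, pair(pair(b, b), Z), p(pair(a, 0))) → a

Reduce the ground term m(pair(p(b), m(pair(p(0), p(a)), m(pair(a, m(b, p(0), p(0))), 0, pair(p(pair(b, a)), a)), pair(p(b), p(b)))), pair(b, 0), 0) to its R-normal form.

p(pair(pair(b, 0), p(b)))

1. m(pair(p(b), m(pair(p(0), p(a)), m(pair(a, m(b, p(0), p(0))), 0, pair(p(pair(b, a)), a)), pair(p(b), p(b)))), pair(b, 0), 0)  →  m(pair(p(b), a), pair(b, 0), 0)   [R1 at 1.2]
2. m(pair(p(b), a), pair(b, 0), 0)  →  p(pair(pair(b, 0), p(b)))   [R2 at ε]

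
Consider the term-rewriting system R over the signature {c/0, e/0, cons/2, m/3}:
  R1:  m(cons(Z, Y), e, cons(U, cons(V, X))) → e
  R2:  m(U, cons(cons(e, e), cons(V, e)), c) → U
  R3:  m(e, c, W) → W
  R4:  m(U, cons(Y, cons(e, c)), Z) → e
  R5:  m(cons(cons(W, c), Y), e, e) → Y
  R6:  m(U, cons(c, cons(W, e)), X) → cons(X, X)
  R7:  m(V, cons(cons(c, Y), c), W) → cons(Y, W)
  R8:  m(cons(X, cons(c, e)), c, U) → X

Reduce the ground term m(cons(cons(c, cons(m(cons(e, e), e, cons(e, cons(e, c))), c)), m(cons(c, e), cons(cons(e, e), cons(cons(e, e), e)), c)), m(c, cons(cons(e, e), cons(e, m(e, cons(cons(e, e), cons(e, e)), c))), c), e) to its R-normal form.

1. m(cons(cons(c, cons(m(cons(e, e), e, cons(e, cons(e, c))), c)), m(cons(c, e), cons(cons(e, e), cons(cons(e, e), e)), c)), m(c, cons(cons(e, e), cons(e, m(e, cons(cons(e, e), cons(e, e)), c))), c), e)  →  m(cons(cons(c, cons(e, c)), m(cons(c, e), cons(cons(e, e), cons(cons(e, e), e)), c)), m(c, cons(cons(e, e), cons(e, m(e, cons(cons(e, e), cons(e, e)), c))), c), e)   [R1 at 1.1.2.1]
2. m(cons(cons(c, cons(e, c)), m(cons(c, e), cons(cons(e, e), cons(cons(e, e), e)), c)), m(c, cons(cons(e, e), cons(e, m(e, cons(cons(e, e), cons(e, e)), c))), c), e)  →  m(cons(cons(c, cons(e, c)), cons(c, e)), m(c, cons(cons(e, e), cons(e, m(e, cons(cons(e, e), cons(e, e)), c))), c), e)   [R2 at 1.2]
3. m(cons(cons(c, cons(e, c)), cons(c, e)), m(c, cons(cons(e, e), cons(e, m(e, cons(cons(e, e), cons(e, e)), c))), c), e)  →  m(cons(cons(c, cons(e, c)), cons(c, e)), m(c, cons(cons(e, e), cons(e, e)), c), e)   [R2 at 2.2.2.2]
4. m(cons(cons(c, cons(e, c)), cons(c, e)), m(c, cons(cons(e, e), cons(e, e)), c), e)  →  m(cons(cons(c, cons(e, c)), cons(c, e)), c, e)   [R2 at 2]
5. m(cons(cons(c, cons(e, c)), cons(c, e)), c, e)  →  cons(c, cons(e, c))   [R8 at ε]

cons(c, cons(e, c))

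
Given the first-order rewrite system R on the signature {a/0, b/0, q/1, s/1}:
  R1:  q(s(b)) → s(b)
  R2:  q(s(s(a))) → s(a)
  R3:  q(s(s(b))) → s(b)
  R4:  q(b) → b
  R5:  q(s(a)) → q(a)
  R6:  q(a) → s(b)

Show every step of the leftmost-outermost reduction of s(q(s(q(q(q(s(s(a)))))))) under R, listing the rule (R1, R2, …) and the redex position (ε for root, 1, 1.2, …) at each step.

1. s(q(s(q(q(q(s(s(a))))))))  →  s(q(s(q(q(s(a))))))   [R2 at 1.1.1.1.1]
2. s(q(s(q(q(s(a))))))  →  s(q(s(q(q(a)))))   [R5 at 1.1.1.1]
3. s(q(s(q(q(a)))))  →  s(q(s(q(s(b)))))   [R6 at 1.1.1.1]
4. s(q(s(q(s(b)))))  →  s(q(s(s(b))))   [R1 at 1.1.1]
5. s(q(s(s(b))))  →  s(s(b))   [R3 at 1]

s(s(b))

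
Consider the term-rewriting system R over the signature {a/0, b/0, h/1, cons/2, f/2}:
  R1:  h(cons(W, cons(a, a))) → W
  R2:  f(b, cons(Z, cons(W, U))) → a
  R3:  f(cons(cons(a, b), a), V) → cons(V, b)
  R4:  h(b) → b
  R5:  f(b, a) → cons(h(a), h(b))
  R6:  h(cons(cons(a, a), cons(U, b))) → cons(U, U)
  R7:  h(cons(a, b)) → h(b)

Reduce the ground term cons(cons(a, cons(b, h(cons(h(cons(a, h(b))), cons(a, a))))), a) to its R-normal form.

1. cons(cons(a, cons(b, h(cons(h(cons(a, h(b))), cons(a, a))))), a)  →  cons(cons(a, cons(b, h(cons(a, h(b))))), a)   [R1 at 1.2.2]
2. cons(cons(a, cons(b, h(cons(a, h(b))))), a)  →  cons(cons(a, cons(b, h(cons(a, b)))), a)   [R4 at 1.2.2.1.2]
3. cons(cons(a, cons(b, h(cons(a, b)))), a)  →  cons(cons(a, cons(b, h(b))), a)   [R7 at 1.2.2]
4. cons(cons(a, cons(b, h(b))), a)  →  cons(cons(a, cons(b, b)), a)   [R4 at 1.2.2]

cons(cons(a, cons(b, b)), a)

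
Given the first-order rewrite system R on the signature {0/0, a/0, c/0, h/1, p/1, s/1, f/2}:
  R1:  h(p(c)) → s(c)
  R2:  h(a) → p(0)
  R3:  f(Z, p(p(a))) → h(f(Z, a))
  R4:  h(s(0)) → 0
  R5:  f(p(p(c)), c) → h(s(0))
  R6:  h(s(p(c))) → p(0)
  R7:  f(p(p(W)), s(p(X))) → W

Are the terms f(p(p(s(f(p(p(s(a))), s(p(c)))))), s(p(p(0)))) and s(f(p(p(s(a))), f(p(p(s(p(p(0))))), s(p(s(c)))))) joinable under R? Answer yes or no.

yes — NF(t₁) = s(s(a)), NF(t₂) = s(s(a))

Reduce t₁ = f(p(p(s(f(p(p(s(a))), s(p(c)))))), s(p(p(0)))):
1. f(p(p(s(f(p(p(s(a))), s(p(c)))))), s(p(p(0))))  →  s(f(p(p(s(a))), s(p(c))))   [R7 at ε]
2. s(f(p(p(s(a))), s(p(c))))  →  s(s(a))   [R7 at 1]

Reduce t₂ = s(f(p(p(s(a))), f(p(p(s(p(p(0))))), s(p(s(c)))))):
1. s(f(p(p(s(a))), f(p(p(s(p(p(0))))), s(p(s(c))))))  →  s(f(p(p(s(a))), s(p(p(0)))))   [R7 at 1.2]
2. s(f(p(p(s(a))), s(p(p(0)))))  →  s(s(a))   [R7 at 1]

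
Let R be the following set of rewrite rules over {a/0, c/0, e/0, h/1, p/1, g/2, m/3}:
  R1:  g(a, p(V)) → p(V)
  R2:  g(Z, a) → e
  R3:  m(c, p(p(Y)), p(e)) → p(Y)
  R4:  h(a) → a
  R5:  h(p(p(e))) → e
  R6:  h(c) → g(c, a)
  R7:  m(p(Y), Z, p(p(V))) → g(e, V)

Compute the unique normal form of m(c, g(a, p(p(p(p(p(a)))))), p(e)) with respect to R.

p(p(p(p(a))))

1. m(c, g(a, p(p(p(p(p(a)))))), p(e))  →  m(c, p(p(p(p(p(a))))), p(e))   [R1 at 2]
2. m(c, p(p(p(p(p(a))))), p(e))  →  p(p(p(p(a))))   [R3 at ε]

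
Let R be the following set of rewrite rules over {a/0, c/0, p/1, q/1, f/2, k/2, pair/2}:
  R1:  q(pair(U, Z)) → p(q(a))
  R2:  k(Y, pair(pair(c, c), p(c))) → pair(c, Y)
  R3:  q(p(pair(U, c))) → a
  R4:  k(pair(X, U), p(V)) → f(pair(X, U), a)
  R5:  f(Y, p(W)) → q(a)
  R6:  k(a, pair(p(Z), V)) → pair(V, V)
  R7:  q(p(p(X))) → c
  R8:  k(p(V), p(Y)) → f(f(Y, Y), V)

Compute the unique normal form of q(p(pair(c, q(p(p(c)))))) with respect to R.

1. q(p(pair(c, q(p(p(c))))))  →  q(p(pair(c, c)))   [R7 at 1.1.2]
2. q(p(pair(c, c)))  →  a   [R3 at ε]

a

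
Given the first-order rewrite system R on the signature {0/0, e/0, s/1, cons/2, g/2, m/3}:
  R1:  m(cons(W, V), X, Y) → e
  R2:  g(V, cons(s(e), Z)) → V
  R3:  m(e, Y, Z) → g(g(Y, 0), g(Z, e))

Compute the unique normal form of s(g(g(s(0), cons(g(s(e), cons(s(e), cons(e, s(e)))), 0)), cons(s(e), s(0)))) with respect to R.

s(s(0))

1. s(g(g(s(0), cons(g(s(e), cons(s(e), cons(e, s(e)))), 0)), cons(s(e), s(0))))  →  s(g(s(0), cons(g(s(e), cons(s(e), cons(e, s(e)))), 0)))   [R2 at 1]
2. s(g(s(0), cons(g(s(e), cons(s(e), cons(e, s(e)))), 0)))  →  s(g(s(0), cons(s(e), 0)))   [R2 at 1.2.1]
3. s(g(s(0), cons(s(e), 0)))  →  s(s(0))   [R2 at 1]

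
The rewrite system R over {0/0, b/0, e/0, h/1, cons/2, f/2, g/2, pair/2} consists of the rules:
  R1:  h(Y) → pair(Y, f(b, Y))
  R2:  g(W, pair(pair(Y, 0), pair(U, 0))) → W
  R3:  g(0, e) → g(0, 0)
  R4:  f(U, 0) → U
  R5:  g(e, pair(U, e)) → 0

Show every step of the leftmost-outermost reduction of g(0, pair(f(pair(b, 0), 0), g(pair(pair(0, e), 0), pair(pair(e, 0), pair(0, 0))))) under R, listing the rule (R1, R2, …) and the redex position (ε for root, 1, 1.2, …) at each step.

1. g(0, pair(f(pair(b, 0), 0), g(pair(pair(0, e), 0), pair(pair(e, 0), pair(0, 0)))))  →  g(0, pair(pair(b, 0), g(pair(pair(0, e), 0), pair(pair(e, 0), pair(0, 0)))))   [R4 at 2.1]
2. g(0, pair(pair(b, 0), g(pair(pair(0, e), 0), pair(pair(e, 0), pair(0, 0)))))  →  g(0, pair(pair(b, 0), pair(pair(0, e), 0)))   [R2 at 2.2]
3. g(0, pair(pair(b, 0), pair(pair(0, e), 0)))  →  0   [R2 at ε]

0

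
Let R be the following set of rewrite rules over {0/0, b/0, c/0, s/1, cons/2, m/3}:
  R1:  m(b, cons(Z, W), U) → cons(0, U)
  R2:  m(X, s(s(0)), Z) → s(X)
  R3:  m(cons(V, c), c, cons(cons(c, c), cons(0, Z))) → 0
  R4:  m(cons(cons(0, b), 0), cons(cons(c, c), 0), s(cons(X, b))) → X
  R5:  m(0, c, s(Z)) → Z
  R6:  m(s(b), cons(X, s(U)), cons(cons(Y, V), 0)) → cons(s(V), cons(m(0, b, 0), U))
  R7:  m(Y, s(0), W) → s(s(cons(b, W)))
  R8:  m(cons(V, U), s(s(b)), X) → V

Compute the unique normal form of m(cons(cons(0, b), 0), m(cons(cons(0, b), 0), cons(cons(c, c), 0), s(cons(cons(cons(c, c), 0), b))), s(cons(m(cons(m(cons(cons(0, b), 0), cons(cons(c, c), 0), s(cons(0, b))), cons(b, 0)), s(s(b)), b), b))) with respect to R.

0

1. m(cons(cons(0, b), 0), m(cons(cons(0, b), 0), cons(cons(c, c), 0), s(cons(cons(cons(c, c), 0), b))), s(cons(m(cons(m(cons(cons(0, b), 0), cons(cons(c, c), 0), s(cons(0, b))), cons(b, 0)), s(s(b)), b), b)))  →  m(cons(cons(0, b), 0), cons(cons(c, c), 0), s(cons(m(cons(m(cons(cons(0, b), 0), cons(cons(c, c), 0), s(cons(0, b))), cons(b, 0)), s(s(b)), b), b)))   [R4 at 2]
2. m(cons(cons(0, b), 0), cons(cons(c, c), 0), s(cons(m(cons(m(cons(cons(0, b), 0), cons(cons(c, c), 0), s(cons(0, b))), cons(b, 0)), s(s(b)), b), b)))  →  m(cons(m(cons(cons(0, b), 0), cons(cons(c, c), 0), s(cons(0, b))), cons(b, 0)), s(s(b)), b)   [R4 at ε]
3. m(cons(m(cons(cons(0, b), 0), cons(cons(c, c), 0), s(cons(0, b))), cons(b, 0)), s(s(b)), b)  →  m(cons(cons(0, b), 0), cons(cons(c, c), 0), s(cons(0, b)))   [R8 at ε]
4. m(cons(cons(0, b), 0), cons(cons(c, c), 0), s(cons(0, b)))  →  0   [R4 at ε]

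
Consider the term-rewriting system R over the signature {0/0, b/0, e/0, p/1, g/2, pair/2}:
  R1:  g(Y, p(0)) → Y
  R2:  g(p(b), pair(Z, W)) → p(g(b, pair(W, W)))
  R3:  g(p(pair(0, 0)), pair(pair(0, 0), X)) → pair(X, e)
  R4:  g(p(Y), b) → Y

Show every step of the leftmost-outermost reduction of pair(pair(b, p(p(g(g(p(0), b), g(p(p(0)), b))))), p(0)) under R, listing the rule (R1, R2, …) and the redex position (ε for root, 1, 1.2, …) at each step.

pair(pair(b, p(p(0))), p(0))

1. pair(pair(b, p(p(g(g(p(0), b), g(p(p(0)), b))))), p(0))  →  pair(pair(b, p(p(g(0, g(p(p(0)), b))))), p(0))   [R4 at 1.2.1.1.1]
2. pair(pair(b, p(p(g(0, g(p(p(0)), b))))), p(0))  →  pair(pair(b, p(p(g(0, p(0))))), p(0))   [R4 at 1.2.1.1.2]
3. pair(pair(b, p(p(g(0, p(0))))), p(0))  →  pair(pair(b, p(p(0))), p(0))   [R1 at 1.2.1.1]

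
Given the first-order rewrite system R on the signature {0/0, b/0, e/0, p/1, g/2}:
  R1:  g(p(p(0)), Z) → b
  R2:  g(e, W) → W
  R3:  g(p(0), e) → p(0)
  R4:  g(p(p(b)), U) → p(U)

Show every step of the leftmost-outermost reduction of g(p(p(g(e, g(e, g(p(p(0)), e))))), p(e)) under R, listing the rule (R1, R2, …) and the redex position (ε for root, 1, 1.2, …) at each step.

1. g(p(p(g(e, g(e, g(p(p(0)), e))))), p(e))  →  g(p(p(g(e, g(p(p(0)), e)))), p(e))   [R2 at 1.1.1]
2. g(p(p(g(e, g(p(p(0)), e)))), p(e))  →  g(p(p(g(p(p(0)), e))), p(e))   [R2 at 1.1.1]
3. g(p(p(g(p(p(0)), e))), p(e))  →  g(p(p(b)), p(e))   [R1 at 1.1.1]
4. g(p(p(b)), p(e))  →  p(p(e))   [R4 at ε]

p(p(e))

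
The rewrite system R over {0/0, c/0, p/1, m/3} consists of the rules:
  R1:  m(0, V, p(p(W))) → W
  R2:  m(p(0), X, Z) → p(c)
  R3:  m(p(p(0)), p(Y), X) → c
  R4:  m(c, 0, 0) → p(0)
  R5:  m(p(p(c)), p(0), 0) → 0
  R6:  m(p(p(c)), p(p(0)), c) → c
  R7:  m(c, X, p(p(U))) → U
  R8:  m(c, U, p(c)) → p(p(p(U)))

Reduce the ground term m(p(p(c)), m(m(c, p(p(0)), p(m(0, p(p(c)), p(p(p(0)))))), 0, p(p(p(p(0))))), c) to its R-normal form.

c

1. m(p(p(c)), m(m(c, p(p(0)), p(m(0, p(p(c)), p(p(p(0)))))), 0, p(p(p(p(0))))), c)  →  m(p(p(c)), m(m(c, p(p(0)), p(p(0))), 0, p(p(p(p(0))))), c)   [R1 at 2.1.3.1]
2. m(p(p(c)), m(m(c, p(p(0)), p(p(0))), 0, p(p(p(p(0))))), c)  →  m(p(p(c)), m(0, 0, p(p(p(p(0))))), c)   [R7 at 2.1]
3. m(p(p(c)), m(0, 0, p(p(p(p(0))))), c)  →  m(p(p(c)), p(p(0)), c)   [R1 at 2]
4. m(p(p(c)), p(p(0)), c)  →  c   [R6 at ε]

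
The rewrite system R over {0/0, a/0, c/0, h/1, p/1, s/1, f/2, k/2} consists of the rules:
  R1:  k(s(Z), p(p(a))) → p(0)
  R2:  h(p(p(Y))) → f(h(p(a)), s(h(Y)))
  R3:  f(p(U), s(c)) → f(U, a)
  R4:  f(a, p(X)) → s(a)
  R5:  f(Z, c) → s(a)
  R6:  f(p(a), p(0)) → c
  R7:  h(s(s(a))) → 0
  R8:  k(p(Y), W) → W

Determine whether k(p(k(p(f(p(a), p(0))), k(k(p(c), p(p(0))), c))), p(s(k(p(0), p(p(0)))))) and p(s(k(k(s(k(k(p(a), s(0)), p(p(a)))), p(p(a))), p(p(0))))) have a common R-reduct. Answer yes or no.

yes — NF(t₁) = p(s(p(p(0)))), NF(t₂) = p(s(p(p(0))))

Reduce t₁ = k(p(k(p(f(p(a), p(0))), k(k(p(c), p(p(0))), c))), p(s(k(p(0), p(p(0)))))):
1. k(p(k(p(f(p(a), p(0))), k(k(p(c), p(p(0))), c))), p(s(k(p(0), p(p(0))))))  →  p(s(k(p(0), p(p(0)))))   [R8 at ε]
2. p(s(k(p(0), p(p(0)))))  →  p(s(p(p(0))))   [R8 at 1.1]

Reduce t₂ = p(s(k(k(s(k(k(p(a), s(0)), p(p(a)))), p(p(a))), p(p(0))))):
1. p(s(k(k(s(k(k(p(a), s(0)), p(p(a)))), p(p(a))), p(p(0)))))  →  p(s(k(p(0), p(p(0)))))   [R1 at 1.1.1]
2. p(s(k(p(0), p(p(0)))))  →  p(s(p(p(0))))   [R8 at 1.1]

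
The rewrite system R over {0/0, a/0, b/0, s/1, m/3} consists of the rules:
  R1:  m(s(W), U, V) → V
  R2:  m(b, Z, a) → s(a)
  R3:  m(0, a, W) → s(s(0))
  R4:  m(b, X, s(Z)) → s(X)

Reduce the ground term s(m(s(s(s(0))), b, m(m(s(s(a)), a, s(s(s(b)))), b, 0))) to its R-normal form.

1. s(m(s(s(s(0))), b, m(m(s(s(a)), a, s(s(s(b)))), b, 0)))  →  s(m(m(s(s(a)), a, s(s(s(b)))), b, 0))   [R1 at 1]
2. s(m(m(s(s(a)), a, s(s(s(b)))), b, 0))  →  s(m(s(s(s(b))), b, 0))   [R1 at 1.1]
3. s(m(s(s(s(b))), b, 0))  →  s(0)   [R1 at 1]

s(0)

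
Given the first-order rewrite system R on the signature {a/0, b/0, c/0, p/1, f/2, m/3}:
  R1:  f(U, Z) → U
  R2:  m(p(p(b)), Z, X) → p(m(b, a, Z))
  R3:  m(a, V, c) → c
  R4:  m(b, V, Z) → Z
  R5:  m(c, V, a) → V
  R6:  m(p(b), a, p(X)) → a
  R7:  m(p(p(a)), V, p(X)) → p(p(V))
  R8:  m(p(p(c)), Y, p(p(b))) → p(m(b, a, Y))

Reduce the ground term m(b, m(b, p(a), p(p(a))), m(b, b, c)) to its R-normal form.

c

1. m(b, m(b, p(a), p(p(a))), m(b, b, c))  →  m(b, b, c)   [R4 at ε]
2. m(b, b, c)  →  c   [R4 at ε]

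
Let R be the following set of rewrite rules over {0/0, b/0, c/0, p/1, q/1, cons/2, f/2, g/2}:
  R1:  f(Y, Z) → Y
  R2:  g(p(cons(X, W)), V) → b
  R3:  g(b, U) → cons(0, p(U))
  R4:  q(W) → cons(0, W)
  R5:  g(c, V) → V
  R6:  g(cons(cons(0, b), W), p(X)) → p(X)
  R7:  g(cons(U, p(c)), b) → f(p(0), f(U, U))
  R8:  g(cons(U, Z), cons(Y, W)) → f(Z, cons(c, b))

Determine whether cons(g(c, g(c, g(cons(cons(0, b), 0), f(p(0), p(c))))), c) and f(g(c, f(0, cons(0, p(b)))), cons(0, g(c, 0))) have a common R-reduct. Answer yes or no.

no — NF(t₁) = cons(p(0), c), NF(t₂) = 0

Reduce t₁ = cons(g(c, g(c, g(cons(cons(0, b), 0), f(p(0), p(c))))), c):
1. cons(g(c, g(c, g(cons(cons(0, b), 0), f(p(0), p(c))))), c)  →  cons(g(c, g(cons(cons(0, b), 0), f(p(0), p(c)))), c)   [R5 at 1]
2. cons(g(c, g(cons(cons(0, b), 0), f(p(0), p(c)))), c)  →  cons(g(cons(cons(0, b), 0), f(p(0), p(c))), c)   [R5 at 1]
3. cons(g(cons(cons(0, b), 0), f(p(0), p(c))), c)  →  cons(g(cons(cons(0, b), 0), p(0)), c)   [R1 at 1.2]
4. cons(g(cons(cons(0, b), 0), p(0)), c)  →  cons(p(0), c)   [R6 at 1]

Reduce t₂ = f(g(c, f(0, cons(0, p(b)))), cons(0, g(c, 0))):
1. f(g(c, f(0, cons(0, p(b)))), cons(0, g(c, 0)))  →  g(c, f(0, cons(0, p(b))))   [R1 at ε]
2. g(c, f(0, cons(0, p(b))))  →  f(0, cons(0, p(b)))   [R5 at ε]
3. f(0, cons(0, p(b)))  →  0   [R1 at ε]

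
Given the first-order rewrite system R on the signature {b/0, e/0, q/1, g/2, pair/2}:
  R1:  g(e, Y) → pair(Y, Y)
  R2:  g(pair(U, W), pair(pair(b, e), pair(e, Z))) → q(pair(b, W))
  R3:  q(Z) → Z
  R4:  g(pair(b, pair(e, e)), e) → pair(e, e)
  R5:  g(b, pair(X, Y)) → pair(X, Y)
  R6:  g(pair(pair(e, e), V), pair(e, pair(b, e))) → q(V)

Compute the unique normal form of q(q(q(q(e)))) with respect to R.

1. q(q(q(q(e))))  →  q(q(q(e)))   [R3 at ε]
2. q(q(q(e)))  →  q(q(e))   [R3 at ε]
3. q(q(e))  →  q(e)   [R3 at ε]
4. q(e)  →  e   [R3 at ε]

e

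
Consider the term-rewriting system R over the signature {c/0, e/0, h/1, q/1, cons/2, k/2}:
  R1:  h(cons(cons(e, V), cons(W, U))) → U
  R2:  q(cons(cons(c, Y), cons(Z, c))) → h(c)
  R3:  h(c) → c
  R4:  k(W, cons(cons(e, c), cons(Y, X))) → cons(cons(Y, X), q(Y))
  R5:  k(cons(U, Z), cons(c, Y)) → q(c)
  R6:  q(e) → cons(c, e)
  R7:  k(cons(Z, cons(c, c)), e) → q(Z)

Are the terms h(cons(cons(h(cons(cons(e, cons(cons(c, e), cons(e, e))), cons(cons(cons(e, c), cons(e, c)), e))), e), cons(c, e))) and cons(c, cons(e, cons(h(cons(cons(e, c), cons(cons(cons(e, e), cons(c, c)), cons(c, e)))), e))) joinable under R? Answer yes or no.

Reduce t₁ = h(cons(cons(h(cons(cons(e, cons(cons(c, e), cons(e, e))), cons(cons(cons(e, c), cons(e, c)), e))), e), cons(c, e))):
1. h(cons(cons(h(cons(cons(e, cons(cons(c, e), cons(e, e))), cons(cons(cons(e, c), cons(e, c)), e))), e), cons(c, e)))  →  h(cons(cons(e, e), cons(c, e)))   [R1 at 1.1.1]
2. h(cons(cons(e, e), cons(c, e)))  →  e   [R1 at ε]

Reduce t₂ = cons(c, cons(e, cons(h(cons(cons(e, c), cons(cons(cons(e, e), cons(c, c)), cons(c, e)))), e))):
1. cons(c, cons(e, cons(h(cons(cons(e, c), cons(cons(cons(e, e), cons(c, c)), cons(c, e)))), e)))  →  cons(c, cons(e, cons(cons(c, e), e)))   [R1 at 2.2.1]

no — NF(t₁) = e, NF(t₂) = cons(c, cons(e, cons(cons(c, e), e)))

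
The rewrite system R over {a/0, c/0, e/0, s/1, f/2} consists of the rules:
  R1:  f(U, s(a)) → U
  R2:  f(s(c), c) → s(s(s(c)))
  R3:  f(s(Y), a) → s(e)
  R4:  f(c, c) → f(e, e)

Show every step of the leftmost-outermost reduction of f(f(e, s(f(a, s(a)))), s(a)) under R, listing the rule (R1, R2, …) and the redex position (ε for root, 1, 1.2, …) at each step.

1. f(f(e, s(f(a, s(a)))), s(a))  →  f(e, s(f(a, s(a))))   [R1 at ε]
2. f(e, s(f(a, s(a))))  →  f(e, s(a))   [R1 at 2.1]
3. f(e, s(a))  →  e   [R1 at ε]

e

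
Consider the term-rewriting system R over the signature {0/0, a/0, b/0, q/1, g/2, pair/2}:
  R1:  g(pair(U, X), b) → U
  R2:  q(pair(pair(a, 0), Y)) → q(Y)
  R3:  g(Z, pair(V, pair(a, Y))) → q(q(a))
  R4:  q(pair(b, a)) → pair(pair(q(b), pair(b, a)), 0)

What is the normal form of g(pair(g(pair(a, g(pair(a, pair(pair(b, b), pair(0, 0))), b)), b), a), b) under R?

1. g(pair(g(pair(a, g(pair(a, pair(pair(b, b), pair(0, 0))), b)), b), a), b)  →  g(pair(a, g(pair(a, pair(pair(b, b), pair(0, 0))), b)), b)   [R1 at ε]
2. g(pair(a, g(pair(a, pair(pair(b, b), pair(0, 0))), b)), b)  →  a   [R1 at ε]

a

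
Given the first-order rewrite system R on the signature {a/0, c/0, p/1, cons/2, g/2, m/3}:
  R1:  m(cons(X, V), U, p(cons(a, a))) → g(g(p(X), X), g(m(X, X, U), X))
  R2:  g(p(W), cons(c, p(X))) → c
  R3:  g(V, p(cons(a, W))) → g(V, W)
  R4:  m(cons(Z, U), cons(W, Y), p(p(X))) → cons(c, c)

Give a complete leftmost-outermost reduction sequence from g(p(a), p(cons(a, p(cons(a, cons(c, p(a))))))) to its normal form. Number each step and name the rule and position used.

1. g(p(a), p(cons(a, p(cons(a, cons(c, p(a)))))))  →  g(p(a), p(cons(a, cons(c, p(a)))))   [R3 at ε]
2. g(p(a), p(cons(a, cons(c, p(a)))))  →  g(p(a), cons(c, p(a)))   [R3 at ε]
3. g(p(a), cons(c, p(a)))  →  c   [R2 at ε]

c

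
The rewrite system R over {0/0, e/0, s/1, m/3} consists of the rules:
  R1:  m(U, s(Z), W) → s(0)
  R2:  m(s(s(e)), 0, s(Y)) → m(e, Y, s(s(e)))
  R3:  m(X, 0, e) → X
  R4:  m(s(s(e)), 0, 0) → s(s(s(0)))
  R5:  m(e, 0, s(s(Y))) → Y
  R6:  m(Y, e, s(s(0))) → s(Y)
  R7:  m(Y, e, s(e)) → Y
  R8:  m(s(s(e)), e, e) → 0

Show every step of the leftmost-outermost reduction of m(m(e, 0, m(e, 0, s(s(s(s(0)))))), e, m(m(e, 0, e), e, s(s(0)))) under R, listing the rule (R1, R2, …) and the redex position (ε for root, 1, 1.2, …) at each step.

0

1. m(m(e, 0, m(e, 0, s(s(s(s(0)))))), e, m(m(e, 0, e), e, s(s(0))))  →  m(m(e, 0, s(s(0))), e, m(m(e, 0, e), e, s(s(0))))   [R5 at 1.3]
2. m(m(e, 0, s(s(0))), e, m(m(e, 0, e), e, s(s(0))))  →  m(0, e, m(m(e, 0, e), e, s(s(0))))   [R5 at 1]
3. m(0, e, m(m(e, 0, e), e, s(s(0))))  →  m(0, e, s(m(e, 0, e)))   [R6 at 3]
4. m(0, e, s(m(e, 0, e)))  →  m(0, e, s(e))   [R3 at 3.1]
5. m(0, e, s(e))  →  0   [R7 at ε]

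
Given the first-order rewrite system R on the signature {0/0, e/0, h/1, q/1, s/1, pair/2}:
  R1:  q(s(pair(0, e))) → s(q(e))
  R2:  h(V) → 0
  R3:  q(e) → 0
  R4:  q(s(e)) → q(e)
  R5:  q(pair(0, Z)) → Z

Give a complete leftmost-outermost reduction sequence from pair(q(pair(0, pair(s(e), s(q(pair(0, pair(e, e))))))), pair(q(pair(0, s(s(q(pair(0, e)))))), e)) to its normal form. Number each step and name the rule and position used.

pair(pair(s(e), s(pair(e, e))), pair(s(s(e)), e))

1. pair(q(pair(0, pair(s(e), s(q(pair(0, pair(e, e))))))), pair(q(pair(0, s(s(q(pair(0, e)))))), e))  →  pair(pair(s(e), s(q(pair(0, pair(e, e))))), pair(q(pair(0, s(s(q(pair(0, e)))))), e))   [R5 at 1]
2. pair(pair(s(e), s(q(pair(0, pair(e, e))))), pair(q(pair(0, s(s(q(pair(0, e)))))), e))  →  pair(pair(s(e), s(pair(e, e))), pair(q(pair(0, s(s(q(pair(0, e)))))), e))   [R5 at 1.2.1]
3. pair(pair(s(e), s(pair(e, e))), pair(q(pair(0, s(s(q(pair(0, e)))))), e))  →  pair(pair(s(e), s(pair(e, e))), pair(s(s(q(pair(0, e)))), e))   [R5 at 2.1]
4. pair(pair(s(e), s(pair(e, e))), pair(s(s(q(pair(0, e)))), e))  →  pair(pair(s(e), s(pair(e, e))), pair(s(s(e)), e))   [R5 at 2.1.1.1]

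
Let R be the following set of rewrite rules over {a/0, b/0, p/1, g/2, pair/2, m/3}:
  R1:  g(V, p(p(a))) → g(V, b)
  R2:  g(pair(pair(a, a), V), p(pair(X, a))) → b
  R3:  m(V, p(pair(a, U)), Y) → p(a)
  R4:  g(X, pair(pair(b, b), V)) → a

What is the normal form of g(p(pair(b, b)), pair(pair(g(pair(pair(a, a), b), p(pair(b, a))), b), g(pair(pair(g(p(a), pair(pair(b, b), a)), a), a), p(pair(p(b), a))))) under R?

1. g(p(pair(b, b)), pair(pair(g(pair(pair(a, a), b), p(pair(b, a))), b), g(pair(pair(g(p(a), pair(pair(b, b), a)), a), a), p(pair(p(b), a)))))  →  g(p(pair(b, b)), pair(pair(b, b), g(pair(pair(g(p(a), pair(pair(b, b), a)), a), a), p(pair(p(b), a)))))   [R2 at 2.1.1]
2. g(p(pair(b, b)), pair(pair(b, b), g(pair(pair(g(p(a), pair(pair(b, b), a)), a), a), p(pair(p(b), a)))))  →  a   [R4 at ε]

a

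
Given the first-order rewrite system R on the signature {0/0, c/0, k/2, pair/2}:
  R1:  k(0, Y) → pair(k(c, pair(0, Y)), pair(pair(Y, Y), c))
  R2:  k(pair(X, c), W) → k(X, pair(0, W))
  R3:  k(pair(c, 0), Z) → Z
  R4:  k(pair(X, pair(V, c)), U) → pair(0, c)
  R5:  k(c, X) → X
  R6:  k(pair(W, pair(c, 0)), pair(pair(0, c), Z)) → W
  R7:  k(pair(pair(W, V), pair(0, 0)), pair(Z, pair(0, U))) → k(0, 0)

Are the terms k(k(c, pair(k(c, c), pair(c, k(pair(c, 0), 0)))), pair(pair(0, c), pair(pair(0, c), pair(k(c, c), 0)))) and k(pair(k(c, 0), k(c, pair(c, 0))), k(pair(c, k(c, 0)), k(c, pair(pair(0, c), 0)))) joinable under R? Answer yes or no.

Reduce t₁ = k(k(c, pair(k(c, c), pair(c, k(pair(c, 0), 0)))), pair(pair(0, c), pair(pair(0, c), pair(k(c, c), 0)))):
1. k(k(c, pair(k(c, c), pair(c, k(pair(c, 0), 0)))), pair(pair(0, c), pair(pair(0, c), pair(k(c, c), 0))))  →  k(pair(k(c, c), pair(c, k(pair(c, 0), 0))), pair(pair(0, c), pair(pair(0, c), pair(k(c, c), 0))))   [R5 at 1]
2. k(pair(k(c, c), pair(c, k(pair(c, 0), 0))), pair(pair(0, c), pair(pair(0, c), pair(k(c, c), 0))))  →  k(pair(c, pair(c, k(pair(c, 0), 0))), pair(pair(0, c), pair(pair(0, c), pair(k(c, c), 0))))   [R5 at 1.1]
3. k(pair(c, pair(c, k(pair(c, 0), 0))), pair(pair(0, c), pair(pair(0, c), pair(k(c, c), 0))))  →  k(pair(c, pair(c, 0)), pair(pair(0, c), pair(pair(0, c), pair(k(c, c), 0))))   [R3 at 1.2.2]
4. k(pair(c, pair(c, 0)), pair(pair(0, c), pair(pair(0, c), pair(k(c, c), 0))))  →  c   [R6 at ε]

Reduce t₂ = k(pair(k(c, 0), k(c, pair(c, 0))), k(pair(c, k(c, 0)), k(c, pair(pair(0, c), 0)))):
1. k(pair(k(c, 0), k(c, pair(c, 0))), k(pair(c, k(c, 0)), k(c, pair(pair(0, c), 0))))  →  k(pair(0, k(c, pair(c, 0))), k(pair(c, k(c, 0)), k(c, pair(pair(0, c), 0))))   [R5 at 1.1]
2. k(pair(0, k(c, pair(c, 0))), k(pair(c, k(c, 0)), k(c, pair(pair(0, c), 0))))  →  k(pair(0, pair(c, 0)), k(pair(c, k(c, 0)), k(c, pair(pair(0, c), 0))))   [R5 at 1.2]
3. k(pair(0, pair(c, 0)), k(pair(c, k(c, 0)), k(c, pair(pair(0, c), 0))))  →  k(pair(0, pair(c, 0)), k(pair(c, 0), k(c, pair(pair(0, c), 0))))   [R5 at 2.1.2]
4. k(pair(0, pair(c, 0)), k(pair(c, 0), k(c, pair(pair(0, c), 0))))  →  k(pair(0, pair(c, 0)), k(c, pair(pair(0, c), 0)))   [R3 at 2]
5. k(pair(0, pair(c, 0)), k(c, pair(pair(0, c), 0)))  →  k(pair(0, pair(c, 0)), pair(pair(0, c), 0))   [R5 at 2]
6. k(pair(0, pair(c, 0)), pair(pair(0, c), 0))  →  0   [R6 at ε]

no — NF(t₁) = c, NF(t₂) = 0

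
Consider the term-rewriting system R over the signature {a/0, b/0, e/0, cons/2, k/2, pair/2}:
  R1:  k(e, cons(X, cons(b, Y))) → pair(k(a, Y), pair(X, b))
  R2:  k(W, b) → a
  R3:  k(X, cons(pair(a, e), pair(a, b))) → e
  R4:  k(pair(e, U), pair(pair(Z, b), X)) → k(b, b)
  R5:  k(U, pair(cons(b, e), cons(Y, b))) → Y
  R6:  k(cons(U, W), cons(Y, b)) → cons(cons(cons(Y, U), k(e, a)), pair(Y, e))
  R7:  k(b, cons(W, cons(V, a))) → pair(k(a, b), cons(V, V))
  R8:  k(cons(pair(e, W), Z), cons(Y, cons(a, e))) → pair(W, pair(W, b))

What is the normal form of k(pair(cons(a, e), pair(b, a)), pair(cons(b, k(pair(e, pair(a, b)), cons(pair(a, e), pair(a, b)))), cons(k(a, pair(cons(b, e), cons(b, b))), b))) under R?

b

1. k(pair(cons(a, e), pair(b, a)), pair(cons(b, k(pair(e, pair(a, b)), cons(pair(a, e), pair(a, b)))), cons(k(a, pair(cons(b, e), cons(b, b))), b)))  →  k(pair(cons(a, e), pair(b, a)), pair(cons(b, e), cons(k(a, pair(cons(b, e), cons(b, b))), b)))   [R3 at 2.1.2]
2. k(pair(cons(a, e), pair(b, a)), pair(cons(b, e), cons(k(a, pair(cons(b, e), cons(b, b))), b)))  →  k(a, pair(cons(b, e), cons(b, b)))   [R5 at ε]
3. k(a, pair(cons(b, e), cons(b, b)))  →  b   [R5 at ε]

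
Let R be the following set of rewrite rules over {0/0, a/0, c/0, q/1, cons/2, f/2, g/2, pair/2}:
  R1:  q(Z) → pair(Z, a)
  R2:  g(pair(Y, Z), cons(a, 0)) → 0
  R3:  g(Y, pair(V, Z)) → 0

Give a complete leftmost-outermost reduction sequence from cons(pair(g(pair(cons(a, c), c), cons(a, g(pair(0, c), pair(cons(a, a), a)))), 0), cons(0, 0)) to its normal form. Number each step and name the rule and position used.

cons(pair(0, 0), cons(0, 0))

1. cons(pair(g(pair(cons(a, c), c), cons(a, g(pair(0, c), pair(cons(a, a), a)))), 0), cons(0, 0))  →  cons(pair(g(pair(cons(a, c), c), cons(a, 0)), 0), cons(0, 0))   [R3 at 1.1.2.2]
2. cons(pair(g(pair(cons(a, c), c), cons(a, 0)), 0), cons(0, 0))  →  cons(pair(0, 0), cons(0, 0))   [R2 at 1.1]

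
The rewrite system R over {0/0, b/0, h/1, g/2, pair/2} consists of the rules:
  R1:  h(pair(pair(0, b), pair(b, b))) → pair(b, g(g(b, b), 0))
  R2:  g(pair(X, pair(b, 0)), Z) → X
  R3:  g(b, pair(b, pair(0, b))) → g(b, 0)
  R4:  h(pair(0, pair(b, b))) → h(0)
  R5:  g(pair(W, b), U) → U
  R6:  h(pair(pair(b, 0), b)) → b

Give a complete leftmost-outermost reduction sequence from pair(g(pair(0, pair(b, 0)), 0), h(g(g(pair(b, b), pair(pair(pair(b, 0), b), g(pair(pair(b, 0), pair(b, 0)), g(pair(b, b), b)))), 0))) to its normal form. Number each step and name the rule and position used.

1. pair(g(pair(0, pair(b, 0)), 0), h(g(g(pair(b, b), pair(pair(pair(b, 0), b), g(pair(pair(b, 0), pair(b, 0)), g(pair(b, b), b)))), 0)))  →  pair(0, h(g(g(pair(b, b), pair(pair(pair(b, 0), b), g(pair(pair(b, 0), pair(b, 0)), g(pair(b, b), b)))), 0)))   [R2 at 1]
2. pair(0, h(g(g(pair(b, b), pair(pair(pair(b, 0), b), g(pair(pair(b, 0), pair(b, 0)), g(pair(b, b), b)))), 0)))  →  pair(0, h(g(pair(pair(pair(b, 0), b), g(pair(pair(b, 0), pair(b, 0)), g(pair(b, b), b))), 0)))   [R5 at 2.1.1]
3. pair(0, h(g(pair(pair(pair(b, 0), b), g(pair(pair(b, 0), pair(b, 0)), g(pair(b, b), b))), 0)))  →  pair(0, h(g(pair(pair(pair(b, 0), b), pair(b, 0)), 0)))   [R2 at 2.1.1.2]
4. pair(0, h(g(pair(pair(pair(b, 0), b), pair(b, 0)), 0)))  →  pair(0, h(pair(pair(b, 0), b)))   [R2 at 2.1]
5. pair(0, h(pair(pair(b, 0), b)))  →  pair(0, b)   [R6 at 2]

pair(0, b)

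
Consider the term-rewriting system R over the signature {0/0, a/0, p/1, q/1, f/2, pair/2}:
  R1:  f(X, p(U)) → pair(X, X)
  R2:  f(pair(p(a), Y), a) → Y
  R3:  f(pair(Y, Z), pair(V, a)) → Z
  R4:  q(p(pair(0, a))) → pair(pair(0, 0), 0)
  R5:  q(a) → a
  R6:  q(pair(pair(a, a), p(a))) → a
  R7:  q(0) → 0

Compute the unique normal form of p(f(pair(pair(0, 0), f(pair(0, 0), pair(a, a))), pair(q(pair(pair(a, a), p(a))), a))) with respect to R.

p(0)

1. p(f(pair(pair(0, 0), f(pair(0, 0), pair(a, a))), pair(q(pair(pair(a, a), p(a))), a)))  →  p(f(pair(0, 0), pair(a, a)))   [R3 at 1]
2. p(f(pair(0, 0), pair(a, a)))  →  p(0)   [R3 at 1]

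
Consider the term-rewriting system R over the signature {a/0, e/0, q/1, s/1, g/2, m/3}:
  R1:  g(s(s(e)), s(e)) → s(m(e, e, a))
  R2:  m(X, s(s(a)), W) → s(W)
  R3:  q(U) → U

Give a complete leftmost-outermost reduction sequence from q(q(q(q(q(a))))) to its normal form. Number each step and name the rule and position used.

a

1. q(q(q(q(q(a)))))  →  q(q(q(q(a))))   [R3 at ε]
2. q(q(q(q(a))))  →  q(q(q(a)))   [R3 at ε]
3. q(q(q(a)))  →  q(q(a))   [R3 at ε]
4. q(q(a))  →  q(a)   [R3 at ε]
5. q(a)  →  a   [R3 at ε]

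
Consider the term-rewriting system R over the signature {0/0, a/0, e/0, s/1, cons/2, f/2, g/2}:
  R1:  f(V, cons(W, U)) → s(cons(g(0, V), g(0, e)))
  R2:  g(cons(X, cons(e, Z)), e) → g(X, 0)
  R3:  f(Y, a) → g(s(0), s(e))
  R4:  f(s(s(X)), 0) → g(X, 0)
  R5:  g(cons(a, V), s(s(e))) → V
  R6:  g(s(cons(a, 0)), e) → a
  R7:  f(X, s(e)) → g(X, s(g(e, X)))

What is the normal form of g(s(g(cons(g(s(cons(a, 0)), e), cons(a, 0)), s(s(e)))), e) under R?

1. g(s(g(cons(g(s(cons(a, 0)), e), cons(a, 0)), s(s(e)))), e)  →  g(s(g(cons(a, cons(a, 0)), s(s(e)))), e)   [R6 at 1.1.1.1]
2. g(s(g(cons(a, cons(a, 0)), s(s(e)))), e)  →  g(s(cons(a, 0)), e)   [R5 at 1.1]
3. g(s(cons(a, 0)), e)  →  a   [R6 at ε]

a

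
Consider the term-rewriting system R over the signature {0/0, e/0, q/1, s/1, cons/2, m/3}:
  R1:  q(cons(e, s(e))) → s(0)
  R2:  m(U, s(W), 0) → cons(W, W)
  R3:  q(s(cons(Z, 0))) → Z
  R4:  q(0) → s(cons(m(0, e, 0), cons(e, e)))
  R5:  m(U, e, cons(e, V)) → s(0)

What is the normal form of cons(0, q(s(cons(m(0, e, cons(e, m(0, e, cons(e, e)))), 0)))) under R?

1. cons(0, q(s(cons(m(0, e, cons(e, m(0, e, cons(e, e)))), 0))))  →  cons(0, m(0, e, cons(e, m(0, e, cons(e, e)))))   [R3 at 2]
2. cons(0, m(0, e, cons(e, m(0, e, cons(e, e)))))  →  cons(0, s(0))   [R5 at 2]

cons(0, s(0))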